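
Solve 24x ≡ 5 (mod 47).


GCD(24, 47) = 1, unique solution
a^(-1) mod 47 = 2
x = 2 * 5 mod 47 = 10

x ≡ 10 (mod 47)


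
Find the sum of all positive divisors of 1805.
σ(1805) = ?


Divisors of 1805: 1, 5, 19, 95, 361, 1805
Sum = 1 + 5 + 19 + 95 + 361 + 1805 = 2286

σ(1805) = 2286


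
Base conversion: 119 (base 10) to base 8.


119 (base 10) = 119 (decimal)
119 (decimal) = 167 (base 8)


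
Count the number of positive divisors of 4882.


4882 = 2^1 × 2441^1
d(4882) = (1+1) × (1+1) = 4

4 divisors


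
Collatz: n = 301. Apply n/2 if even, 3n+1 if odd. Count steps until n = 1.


301 → 904 → 452 → 226 → 113 → 340 → 170 → 85 → 256 → 128 → 64 → 32 → 16 → 8 → 4 → 2 → 1
Total steps = 16

16 steps


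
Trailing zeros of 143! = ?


floor(143/5) = 28
floor(143/25) = 5
floor(143/125) = 1
Total = 34

34 trailing zeros


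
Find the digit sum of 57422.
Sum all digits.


5 + 7 + 4 + 2 + 2 = 20


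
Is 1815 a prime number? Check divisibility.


1815 / 3 = 605 (exact division)
1815 is NOT prime.

No, 1815 is not prime


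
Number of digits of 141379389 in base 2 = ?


141379389 in base 2 = 1000011011010100011100111101
Number of digits = 28

28 digits (base 2)


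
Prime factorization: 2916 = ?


2916 / 2 = 1458
1458 / 2 = 729
729 / 3 = 243
243 / 3 = 81
81 / 3 = 27
27 / 3 = 9
9 / 3 = 3
3 / 3 = 1
2916 = 2^2 × 3^6


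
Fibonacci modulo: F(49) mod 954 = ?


F(k) mod 954 for k=1..49:
1, 1, 2, 3, 5, 8, 13, 21, 34, 55, 89, 144, 233, 377, 610, 33, 643, 676, 365, 87, 452, 539, 37, 576, 613, 235, 848, 129, 23, 152, 175, 327, 502, 829, 377, 252, 629, 881, 556, 483, 85, 568, 653, 267, 920, 233, 199, 432, 631
F(49) mod 954 = 631


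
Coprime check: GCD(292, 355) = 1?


Euclidean algorithm:
355 = 1 * 292 + 63
292 = 4 * 63 + 40
63 = 1 * 40 + 23
40 = 1 * 23 + 17
23 = 1 * 17 + 6
17 = 2 * 6 + 5
6 = 1 * 5 + 1
5 = 5 * 1 + 0
GCD(292, 355) = 1

Yes, coprime (GCD = 1)


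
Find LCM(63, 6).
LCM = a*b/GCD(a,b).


GCD(63, 6) = 3
LCM = 63*6/3 = 378/3 = 126

LCM = 126


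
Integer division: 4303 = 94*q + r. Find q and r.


4303 = 94 * 45 + 73
Check: 4230 + 73 = 4303

q = 45, r = 73


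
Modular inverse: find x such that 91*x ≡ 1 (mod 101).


Use the extended Euclidean algorithm on (101, 91); each row r = 101*s + 91*t:
r=101, s=1, t=0
r=91, s=0, t=1
q=1: r=10, s=1, t=-1   [101*(1) + 91*(-1) = 10]
q=9: r=1, s=-9, t=10   [101*(-9) + 91*(10) = 1]
q=10: r=0, s=91, t=-101   [101*(91) + 91*(-101) = 0]
GCD = 1 with t = 10, so 91*(10) ≡ 1 (mod 101)
Inverse = 10 mod 101 = 10
Check: 91 * 10 = 910 ≡ 1 (mod 101)

91^(-1) ≡ 10 (mod 101)


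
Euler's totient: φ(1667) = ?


1667 = 1667
Prime factors: 1667
φ(1667) = 1667 × (1-1/1667)
= 1667 × 1666/1667 = 1666

φ(1667) = 1666


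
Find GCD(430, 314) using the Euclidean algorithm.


430 = 1 * 314 + 116
314 = 2 * 116 + 82
116 = 1 * 82 + 34
82 = 2 * 34 + 14
34 = 2 * 14 + 6
14 = 2 * 6 + 2
6 = 3 * 2 + 0
GCD = 2


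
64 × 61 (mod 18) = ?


64 × 61 = 3904
3904 mod 18 = 16


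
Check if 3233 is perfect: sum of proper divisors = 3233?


Proper divisors of 3233: 1, 53, 61
Sum = 1 + 53 + 61 = 115

No, 3233 is not perfect (115 ≠ 3233)


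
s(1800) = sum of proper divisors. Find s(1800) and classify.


Proper divisors: 1, 2, 3, 4, 5, 6, 8, 9, 10, 12, 15, 18, 20, 24, 25, 30, 36, 40, 45, 50, 60, 72, 75, 90, 100, 120, 150, 180, 200, 225, 300, 360, 450, 600, 900
Sum = 1 + 2 + 3 + 4 + 5 + 6 + 8 + 9 + 10 + 12 + 15 + 18 + 20 + 24 + 25 + 30 + 36 + 40 + 45 + 50 + 60 + 72 + 75 + 90 + 100 + 120 + 150 + 180 + 200 + 225 + 300 + 360 + 450 + 600 + 900 = 4245
4245 > 1800 → abundant

s(1800) = 4245 (abundant)


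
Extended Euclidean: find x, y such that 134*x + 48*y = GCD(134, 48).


Tabular extended Euclidean (each row: r = 134*s + 48*t):
r=134, s=1, t=0
r=48, s=0, t=1
q=2: r=38, s=1, t=-2   [134*(1) + 48*(-2) = 38]
q=1: r=10, s=-1, t=3   [134*(-1) + 48*(3) = 10]
q=3: r=8, s=4, t=-11   [134*(4) + 48*(-11) = 8]
q=1: r=2, s=-5, t=14   [134*(-5) + 48*(14) = 2]
q=4: r=0, s=24, t=-67   [134*(24) + 48*(-67) = 0]
GCD = 2; from the row with r=2: x=-5, y=14
Check: 134*(-5) + 48*(14) = -670 + 672 = 2

GCD = 2, x = -5, y = 14


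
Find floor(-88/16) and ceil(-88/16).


-88/16 = -5.5000
floor = -6
ceil = -5

floor = -6, ceil = -5


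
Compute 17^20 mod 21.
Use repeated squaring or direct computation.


17^1 mod 21 = 17
17^2 mod 21 = 16
17^3 mod 21 = 20
17^4 mod 21 = 4
17^5 mod 21 = 5
17^6 mod 21 = 1
17^7 mod 21 = 17
17^8 mod 21 = 16
17^9 mod 21 = 20
17^10 mod 21 = 4
17^11 mod 21 = 5
17^12 mod 21 = 1
17^13 mod 21 = 17
17^14 mod 21 = 16
17^15 mod 21 = 20
17^16 mod 21 = 4
17^17 mod 21 = 5
17^18 mod 21 = 1
17^19 mod 21 = 17
17^20 mod 21 = 16


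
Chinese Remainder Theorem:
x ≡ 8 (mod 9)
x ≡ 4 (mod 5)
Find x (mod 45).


M = 9*5 = 45
M1 = M/9 = 5, M2 = M/5 = 9
M1^(-1) mod 9 = 2, M2^(-1) mod 5 = 4
x = 8*5*2 + 4*9*4 = 224
224 mod 45 = 44
Check: 44 mod 9 = 8 ✓, 44 mod 5 = 4 ✓

x ≡ 44 (mod 45)


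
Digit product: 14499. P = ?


1 × 4 × 4 × 9 × 9 = 1296


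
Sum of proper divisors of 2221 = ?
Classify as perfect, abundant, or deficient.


Proper divisors: 1
Sum = 1 = 1
1 < 2221 → deficient

s(2221) = 1 (deficient)


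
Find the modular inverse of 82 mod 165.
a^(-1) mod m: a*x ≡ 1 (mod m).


Use the extended Euclidean algorithm on (165, 82); each row r = 165*s + 82*t:
r=165, s=1, t=0
r=82, s=0, t=1
q=2: r=1, s=1, t=-2   [165*(1) + 82*(-2) = 1]
q=82: r=0, s=-82, t=165   [165*(-82) + 82*(165) = 0]
GCD = 1 with t = -2, so 82*(-2) ≡ 1 (mod 165)
Inverse = -2 mod 165 = 163
Check: 82 * 163 = 13366 ≡ 1 (mod 165)

82^(-1) ≡ 163 (mod 165)


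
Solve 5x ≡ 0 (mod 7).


GCD(5, 7) = 1, unique solution
a^(-1) mod 7 = 3
x = 3 * 0 mod 7 = 0

x ≡ 0 (mod 7)


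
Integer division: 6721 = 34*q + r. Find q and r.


6721 = 34 * 197 + 23
Check: 6698 + 23 = 6721

q = 197, r = 23


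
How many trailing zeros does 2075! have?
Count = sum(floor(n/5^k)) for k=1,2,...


floor(2075/5) = 415
floor(2075/25) = 83
floor(2075/125) = 16
floor(2075/625) = 3
Total = 517

517 trailing zeros


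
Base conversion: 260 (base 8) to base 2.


260 (base 8) = 176 (decimal)
176 (decimal) = 10110000 (base 2)


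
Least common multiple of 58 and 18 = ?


GCD(58, 18) = 2
LCM = 58*18/2 = 1044/2 = 522

LCM = 522


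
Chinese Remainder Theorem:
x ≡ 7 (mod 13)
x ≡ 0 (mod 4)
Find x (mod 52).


M = 13*4 = 52
M1 = M/13 = 4, M2 = M/4 = 13
M1^(-1) mod 13 = 10, M2^(-1) mod 4 = 1
x = 7*4*10 + 0*13*1 = 280
280 mod 52 = 20
Check: 20 mod 13 = 7 ✓, 20 mod 4 = 0 ✓

x ≡ 20 (mod 52)


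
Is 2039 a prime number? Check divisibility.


Check divisors up to sqrt(2039) = 45.1553
No divisors found.
2039 is prime.

Yes, 2039 is prime


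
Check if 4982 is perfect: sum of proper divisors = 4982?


Proper divisors of 4982: 1, 2, 47, 53, 94, 106, 2491
Sum = 1 + 2 + 47 + 53 + 94 + 106 + 2491 = 2794

No, 4982 is not perfect (2794 ≠ 4982)


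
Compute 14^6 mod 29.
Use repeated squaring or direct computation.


14^1 mod 29 = 14
14^2 mod 29 = 22
14^3 mod 29 = 18
14^4 mod 29 = 20
14^5 mod 29 = 19
14^6 mod 29 = 5


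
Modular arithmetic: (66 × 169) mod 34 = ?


66 × 169 = 11154
11154 mod 34 = 2


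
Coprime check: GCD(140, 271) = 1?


Euclidean algorithm:
271 = 1 * 140 + 131
140 = 1 * 131 + 9
131 = 14 * 9 + 5
9 = 1 * 5 + 4
5 = 1 * 4 + 1
4 = 4 * 1 + 0
GCD(140, 271) = 1

Yes, coprime (GCD = 1)


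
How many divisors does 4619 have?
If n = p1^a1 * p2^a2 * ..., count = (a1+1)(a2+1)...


4619 = 31^1 × 149^1
d(4619) = (1+1) × (1+1) = 4

4 divisors


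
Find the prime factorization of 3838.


3838 / 2 = 1919
1919 / 19 = 101
101 / 101 = 1
3838 = 2 × 19 × 101


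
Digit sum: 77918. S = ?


7 + 7 + 9 + 1 + 8 = 32


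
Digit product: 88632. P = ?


8 × 8 × 6 × 3 × 2 = 2304


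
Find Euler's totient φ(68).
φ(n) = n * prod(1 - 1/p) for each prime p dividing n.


68 = 2^2 × 17
Prime factors: 2, 17
φ(68) = 68 × (1-1/2) × (1-1/17)
= 68 × 1/2 × 16/17 = 32

φ(68) = 32


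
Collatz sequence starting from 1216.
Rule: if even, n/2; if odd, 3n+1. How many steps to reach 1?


1216 → 608 → 304 → 152 → 76 → 38 → 19 → 58 → 29 → 88 → 44 → 22 → 11 → 34 → 17 → 52 → 26 → 13 → 40 → 20 → 10 → 5 → 16 → 8 → 4 → 2 → 1
Total steps = 26

26 steps


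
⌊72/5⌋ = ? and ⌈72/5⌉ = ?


72/5 = 14.4000
floor = 14
ceil = 15

floor = 14, ceil = 15


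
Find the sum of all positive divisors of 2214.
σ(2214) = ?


Divisors of 2214: 1, 2, 3, 6, 9, 18, 27, 41, 54, 82, 123, 246, 369, 738, 1107, 2214
Sum = 1 + 2 + 3 + 6 + 9 + 18 + 27 + 41 + 54 + 82 + 123 + 246 + 369 + 738 + 1107 + 2214 = 5040

σ(2214) = 5040


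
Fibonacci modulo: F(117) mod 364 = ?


F(k) mod 364 for k=1..117:
1, 1, 2, 3, 5, 8, 13, 21, 34, 55, 89, 144, 233, 13, 246, 259, 141, 36, 177, 213, 26, 239, 265, 140, 41, 181, 222, 39, 261, 300, 197, 133, 330, 99, 65, 164, 229, 29, 258, 287, 181, 104, 285, 25, 310, 335, 281, 252, 169, 57, 226, 283, 145, 64, 209, 273, 118, 27, 145, 172, 317, 125, 78, 203, 281, 120, 37, 157, 194, 351, 181, 168, 349, 153, 138, 291, 65, 356, 57, 49, 106, 155, 261, 52, 313, 1, 314, 315, 265, 216, 117, 333, 86, 55, 141, 196, 337, 169, 142, 311, 89, 36, 125, 161, 286, 83, 5, 88, 93, 181, 274, 91, 1, 92, 93, 185, 278
F(117) mod 364 = 278


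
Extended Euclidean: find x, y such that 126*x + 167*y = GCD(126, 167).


Tabular extended Euclidean (each row: r = 126*s + 167*t):
r=126, s=1, t=0
r=167, s=0, t=1
q=0: r=126, s=1, t=0   [126*(1) + 167*(0) = 126]
q=1: r=41, s=-1, t=1   [126*(-1) + 167*(1) = 41]
q=3: r=3, s=4, t=-3   [126*(4) + 167*(-3) = 3]
q=13: r=2, s=-53, t=40   [126*(-53) + 167*(40) = 2]
q=1: r=1, s=57, t=-43   [126*(57) + 167*(-43) = 1]
q=2: r=0, s=-167, t=126   [126*(-167) + 167*(126) = 0]
GCD = 1; from the row with r=1: x=57, y=-43
Check: 126*(57) + 167*(-43) = 7182 - 7181 = 1

GCD = 1, x = 57, y = -43


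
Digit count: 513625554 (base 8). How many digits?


513625554 in base 8 = 3647246722
Number of digits = 10

10 digits (base 8)


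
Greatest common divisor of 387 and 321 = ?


387 = 1 * 321 + 66
321 = 4 * 66 + 57
66 = 1 * 57 + 9
57 = 6 * 9 + 3
9 = 3 * 3 + 0
GCD = 3


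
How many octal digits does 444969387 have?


444969387 in base 8 = 3241330653
Number of digits = 10

10 digits (base 8)


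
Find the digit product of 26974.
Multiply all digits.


2 × 6 × 9 × 7 × 4 = 3024


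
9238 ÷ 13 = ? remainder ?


9238 = 13 * 710 + 8
Check: 9230 + 8 = 9238

q = 710, r = 8


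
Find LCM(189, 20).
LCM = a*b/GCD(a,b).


GCD(189, 20) = 1
LCM = 189*20/1 = 3780/1 = 3780

LCM = 3780


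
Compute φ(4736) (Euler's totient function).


4736 = 2^7 × 37
Prime factors: 2, 37
φ(4736) = 4736 × (1-1/2) × (1-1/37)
= 4736 × 1/2 × 36/37 = 2304

φ(4736) = 2304


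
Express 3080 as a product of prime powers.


3080 / 2 = 1540
1540 / 2 = 770
770 / 2 = 385
385 / 5 = 77
77 / 7 = 11
11 / 11 = 1
3080 = 2^3 × 5 × 7 × 11


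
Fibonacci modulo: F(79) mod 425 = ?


F(k) mod 425 for k=1..79:
1, 1, 2, 3, 5, 8, 13, 21, 34, 55, 89, 144, 233, 377, 185, 137, 322, 34, 356, 390, 321, 286, 182, 43, 225, 268, 68, 336, 404, 315, 294, 184, 53, 237, 290, 102, 392, 69, 36, 105, 141, 246, 387, 208, 170, 378, 123, 76, 199, 275, 49, 324, 373, 272, 220, 67, 287, 354, 216, 145, 361, 81, 17, 98, 115, 213, 328, 116, 19, 135, 154, 289, 18, 307, 325, 207, 107, 314, 421
F(79) mod 425 = 421


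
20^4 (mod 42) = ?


20^1 mod 42 = 20
20^2 mod 42 = 22
20^3 mod 42 = 20
20^4 mod 42 = 22


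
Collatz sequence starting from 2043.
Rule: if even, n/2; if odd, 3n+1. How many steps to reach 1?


2043 → 6130 → 3065 → 9196 → 4598 → 2299 → 6898 → 3449 → 10348 → 5174 → 2587 → 7762 → 3881 → 11644 → 5822 → 2911 → 8734 → 4367 → 13102 → 6551 → 19654 → 9827 → 29482 → 14741 → 44224 → 22112 → 11056 → 5528 → 2764 → 1382 → 691 → 2074 → 1037 → 3112 → 1556 → 778 → 389 → 1168 → 584 → 292 → 146 → 73 → 220 → 110 → 55 → 166 → 83 → 250 → 125 → 376 → 188 → 94 → 47 → 142 → 71 → 214 → 107 → 322 → 161 → 484 → 242 → 121 → 364 → 182 → 91 → 274 → 137 → 412 → 206 → 103 → 310 → 155 → 466 → 233 → 700 → 350 → 175 → 526 → 263 → 790 → 395 → 1186 → 593 → 1780 → 890 → 445 → 1336 → 668 → 334 → 167 → 502 → 251 → 754 → 377 → 1132 → 566 → 283 → 850 → 425 → 1276 → 638 → 319 → 958 → 479 → 1438 → 719 → 2158 → 1079 → 3238 → 1619 → 4858 → 2429 → 7288 → 3644 → 1822 → 911 → 2734 → 1367 → 4102 → 2051 → 6154 → 3077 → 9232 → 4616 → 2308 → 1154 → 577 → 1732 → 866 → 433 → 1300 → 650 → 325 → 976 → 488 → 244 → 122 → 61 → 184 → 92 → 46 → 23 → 70 → 35 → 106 → 53 → 160 → 80 → 40 → 20 → 10 → 5 → 16 → 8 → 4 → 2 → 1
Total steps = 156

156 steps


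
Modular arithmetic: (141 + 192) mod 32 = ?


141 + 192 = 333
333 mod 32 = 13


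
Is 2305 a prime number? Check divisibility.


2305 / 5 = 461 (exact division)
2305 is NOT prime.

No, 2305 is not prime


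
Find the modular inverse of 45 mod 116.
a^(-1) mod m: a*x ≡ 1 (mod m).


Use the extended Euclidean algorithm on (116, 45); each row r = 116*s + 45*t:
r=116, s=1, t=0
r=45, s=0, t=1
q=2: r=26, s=1, t=-2   [116*(1) + 45*(-2) = 26]
q=1: r=19, s=-1, t=3   [116*(-1) + 45*(3) = 19]
q=1: r=7, s=2, t=-5   [116*(2) + 45*(-5) = 7]
q=2: r=5, s=-5, t=13   [116*(-5) + 45*(13) = 5]
q=1: r=2, s=7, t=-18   [116*(7) + 45*(-18) = 2]
q=2: r=1, s=-19, t=49   [116*(-19) + 45*(49) = 1]
q=2: r=0, s=45, t=-116   [116*(45) + 45*(-116) = 0]
GCD = 1 with t = 49, so 45*(49) ≡ 1 (mod 116)
Inverse = 49 mod 116 = 49
Check: 45 * 49 = 2205 ≡ 1 (mod 116)

45^(-1) ≡ 49 (mod 116)


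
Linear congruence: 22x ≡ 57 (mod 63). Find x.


GCD(22, 63) = 1, unique solution
a^(-1) mod 63 = 43
x = 43 * 57 mod 63 = 57

x ≡ 57 (mod 63)


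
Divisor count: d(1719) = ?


1719 = 3^2 × 191^1
d(1719) = (2+1) × (1+1) = 6

6 divisors


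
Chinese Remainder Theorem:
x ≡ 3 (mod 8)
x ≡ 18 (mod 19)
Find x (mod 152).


M = 8*19 = 152
M1 = M/8 = 19, M2 = M/19 = 8
M1^(-1) mod 8 = 3, M2^(-1) mod 19 = 12
x = 3*19*3 + 18*8*12 = 1899
1899 mod 152 = 75
Check: 75 mod 8 = 3 ✓, 75 mod 19 = 18 ✓

x ≡ 75 (mod 152)


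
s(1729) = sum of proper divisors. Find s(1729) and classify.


Proper divisors: 1, 7, 13, 19, 91, 133, 247
Sum = 1 + 7 + 13 + 19 + 91 + 133 + 247 = 511
511 < 1729 → deficient

s(1729) = 511 (deficient)


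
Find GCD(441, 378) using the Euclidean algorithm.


441 = 1 * 378 + 63
378 = 6 * 63 + 0
GCD = 63


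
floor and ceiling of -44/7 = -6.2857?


-44/7 = -6.2857
floor = -7
ceil = -6

floor = -7, ceil = -6


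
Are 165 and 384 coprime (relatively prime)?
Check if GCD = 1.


Euclidean algorithm:
384 = 2 * 165 + 54
165 = 3 * 54 + 3
54 = 18 * 3 + 0
GCD(165, 384) = 3

No, not coprime (GCD = 3)


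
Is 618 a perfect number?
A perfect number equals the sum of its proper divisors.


Proper divisors of 618: 1, 2, 3, 6, 103, 206, 309
Sum = 1 + 2 + 3 + 6 + 103 + 206 + 309 = 630

No, 618 is not perfect (630 ≠ 618)


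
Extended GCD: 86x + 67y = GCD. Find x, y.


Tabular extended Euclidean (each row: r = 86*s + 67*t):
r=86, s=1, t=0
r=67, s=0, t=1
q=1: r=19, s=1, t=-1   [86*(1) + 67*(-1) = 19]
q=3: r=10, s=-3, t=4   [86*(-3) + 67*(4) = 10]
q=1: r=9, s=4, t=-5   [86*(4) + 67*(-5) = 9]
q=1: r=1, s=-7, t=9   [86*(-7) + 67*(9) = 1]
q=9: r=0, s=67, t=-86   [86*(67) + 67*(-86) = 0]
GCD = 1; from the row with r=1: x=-7, y=9
Check: 86*(-7) + 67*(9) = -602 + 603 = 1

GCD = 1, x = -7, y = 9


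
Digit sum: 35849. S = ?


3 + 5 + 8 + 4 + 9 = 29


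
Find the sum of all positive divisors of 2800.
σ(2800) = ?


Divisors of 2800: 1, 2, 4, 5, 7, 8, 10, 14, 16, 20, 25, 28, 35, 40, 50, 56, 70, 80, 100, 112, 140, 175, 200, 280, 350, 400, 560, 700, 1400, 2800
Sum = 1 + 2 + 4 + 5 + 7 + 8 + 10 + 14 + 16 + 20 + 25 + 28 + 35 + 40 + 50 + 56 + 70 + 80 + 100 + 112 + 140 + 175 + 200 + 280 + 350 + 400 + 560 + 700 + 1400 + 2800 = 7688

σ(2800) = 7688


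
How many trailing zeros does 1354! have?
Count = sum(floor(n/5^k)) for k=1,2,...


floor(1354/5) = 270
floor(1354/25) = 54
floor(1354/125) = 10
floor(1354/625) = 2
Total = 336

336 trailing zeros


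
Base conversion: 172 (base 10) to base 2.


172 (base 10) = 172 (decimal)
172 (decimal) = 10101100 (base 2)


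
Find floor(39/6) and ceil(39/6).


39/6 = 6.5000
floor = 6
ceil = 7

floor = 6, ceil = 7


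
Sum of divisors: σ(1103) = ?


Divisors of 1103: 1, 1103
Sum = 1 + 1103 = 1104

σ(1103) = 1104


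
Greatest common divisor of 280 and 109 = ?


280 = 2 * 109 + 62
109 = 1 * 62 + 47
62 = 1 * 47 + 15
47 = 3 * 15 + 2
15 = 7 * 2 + 1
2 = 2 * 1 + 0
GCD = 1


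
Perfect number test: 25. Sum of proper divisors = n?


Proper divisors of 25: 1, 5
Sum = 1 + 5 = 6

No, 25 is not perfect (6 ≠ 25)


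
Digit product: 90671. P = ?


9 × 0 × 6 × 7 × 1 = 0


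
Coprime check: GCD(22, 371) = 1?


Euclidean algorithm:
371 = 16 * 22 + 19
22 = 1 * 19 + 3
19 = 6 * 3 + 1
3 = 3 * 1 + 0
GCD(22, 371) = 1

Yes, coprime (GCD = 1)


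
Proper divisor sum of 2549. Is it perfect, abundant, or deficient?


Proper divisors: 1
Sum = 1 = 1
1 < 2549 → deficient

s(2549) = 1 (deficient)


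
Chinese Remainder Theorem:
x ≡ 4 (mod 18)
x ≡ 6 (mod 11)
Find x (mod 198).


M = 18*11 = 198
M1 = M/18 = 11, M2 = M/11 = 18
M1^(-1) mod 18 = 5, M2^(-1) mod 11 = 8
x = 4*11*5 + 6*18*8 = 1084
1084 mod 198 = 94
Check: 94 mod 18 = 4 ✓, 94 mod 11 = 6 ✓

x ≡ 94 (mod 198)


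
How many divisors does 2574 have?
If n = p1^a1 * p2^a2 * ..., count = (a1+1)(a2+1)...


2574 = 2^1 × 3^2 × 11^1 × 13^1
d(2574) = (1+1) × (2+1) × (1+1) × (1+1) = 24

24 divisors


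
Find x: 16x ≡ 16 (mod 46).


GCD(16, 46) = 2 divides 16
Divide: 8x ≡ 8 (mod 23)
x ≡ 1 (mod 23)


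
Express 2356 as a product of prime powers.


2356 / 2 = 1178
1178 / 2 = 589
589 / 19 = 31
31 / 31 = 1
2356 = 2^2 × 19 × 31


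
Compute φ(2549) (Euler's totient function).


2549 = 2549
Prime factors: 2549
φ(2549) = 2549 × (1-1/2549)
= 2549 × 2548/2549 = 2548

φ(2549) = 2548


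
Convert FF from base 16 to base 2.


FF (base 16) = 255 (decimal)
255 (decimal) = 11111111 (base 2)


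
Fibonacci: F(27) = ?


Sequence: 1, 1, 2, 3, 5, 8, 13, 21, 34, 55, 89, 144, 233, 377, 610, 987, 1597, 2584, 4181, 6765, 10946, 17711, 28657, 46368, 75025, 121393, 196418
F(27) = 196418


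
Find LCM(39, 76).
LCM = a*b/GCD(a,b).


GCD(39, 76) = 1
LCM = 39*76/1 = 2964/1 = 2964

LCM = 2964


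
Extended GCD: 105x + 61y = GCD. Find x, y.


Tabular extended Euclidean (each row: r = 105*s + 61*t):
r=105, s=1, t=0
r=61, s=0, t=1
q=1: r=44, s=1, t=-1   [105*(1) + 61*(-1) = 44]
q=1: r=17, s=-1, t=2   [105*(-1) + 61*(2) = 17]
q=2: r=10, s=3, t=-5   [105*(3) + 61*(-5) = 10]
q=1: r=7, s=-4, t=7   [105*(-4) + 61*(7) = 7]
q=1: r=3, s=7, t=-12   [105*(7) + 61*(-12) = 3]
q=2: r=1, s=-18, t=31   [105*(-18) + 61*(31) = 1]
q=3: r=0, s=61, t=-105   [105*(61) + 61*(-105) = 0]
GCD = 1; from the row with r=1: x=-18, y=31
Check: 105*(-18) + 61*(31) = -1890 + 1891 = 1

GCD = 1, x = -18, y = 31


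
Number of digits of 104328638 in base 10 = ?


104328638 has 9 digits in base 10
floor(log10(104328638)) + 1 = floor(8.0184) + 1 = 9

9 digits (base 10)


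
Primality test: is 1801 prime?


Check divisors up to sqrt(1801) = 42.4382
No divisors found.
1801 is prime.

Yes, 1801 is prime


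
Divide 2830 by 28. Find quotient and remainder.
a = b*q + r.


2830 = 28 * 101 + 2
Check: 2828 + 2 = 2830

q = 101, r = 2


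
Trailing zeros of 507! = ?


floor(507/5) = 101
floor(507/25) = 20
floor(507/125) = 4
Total = 125

125 trailing zeros


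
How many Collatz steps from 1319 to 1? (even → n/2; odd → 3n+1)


1319 → 3958 → 1979 → 5938 → 2969 → 8908 → 4454 → 2227 → 6682 → 3341 → 10024 → 5012 → 2506 → 1253 → 3760 → 1880 → 940 → 470 → 235 → 706 → 353 → 1060 → 530 → 265 → 796 → 398 → 199 → 598 → 299 → 898 → 449 → 1348 → 674 → 337 → 1012 → 506 → 253 → 760 → 380 → 190 → 95 → 286 → 143 → 430 → 215 → 646 → 323 → 970 → 485 → 1456 → 728 → 364 → 182 → 91 → 274 → 137 → 412 → 206 → 103 → 310 → 155 → 466 → 233 → 700 → 350 → 175 → 526 → 263 → 790 → 395 → 1186 → 593 → 1780 → 890 → 445 → 1336 → 668 → 334 → 167 → 502 → 251 → 754 → 377 → 1132 → 566 → 283 → 850 → 425 → 1276 → 638 → 319 → 958 → 479 → 1438 → 719 → 2158 → 1079 → 3238 → 1619 → 4858 → 2429 → 7288 → 3644 → 1822 → 911 → 2734 → 1367 → 4102 → 2051 → 6154 → 3077 → 9232 → 4616 → 2308 → 1154 → 577 → 1732 → 866 → 433 → 1300 → 650 → 325 → 976 → 488 → 244 → 122 → 61 → 184 → 92 → 46 → 23 → 70 → 35 → 106 → 53 → 160 → 80 → 40 → 20 → 10 → 5 → 16 → 8 → 4 → 2 → 1
Total steps = 145

145 steps


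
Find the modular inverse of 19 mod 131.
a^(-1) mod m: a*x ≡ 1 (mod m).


Use the extended Euclidean algorithm on (131, 19); each row r = 131*s + 19*t:
r=131, s=1, t=0
r=19, s=0, t=1
q=6: r=17, s=1, t=-6   [131*(1) + 19*(-6) = 17]
q=1: r=2, s=-1, t=7   [131*(-1) + 19*(7) = 2]
q=8: r=1, s=9, t=-62   [131*(9) + 19*(-62) = 1]
q=2: r=0, s=-19, t=131   [131*(-19) + 19*(131) = 0]
GCD = 1 with t = -62, so 19*(-62) ≡ 1 (mod 131)
Inverse = -62 mod 131 = 69
Check: 19 * 69 = 1311 ≡ 1 (mod 131)

19^(-1) ≡ 69 (mod 131)


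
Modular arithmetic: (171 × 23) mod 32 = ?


171 × 23 = 3933
3933 mod 32 = 29


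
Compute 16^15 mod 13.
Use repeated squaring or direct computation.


16^1 mod 13 = 3
16^2 mod 13 = 9
16^3 mod 13 = 1
16^4 mod 13 = 3
16^5 mod 13 = 9
16^6 mod 13 = 1
16^7 mod 13 = 3
16^8 mod 13 = 9
16^9 mod 13 = 1
16^10 mod 13 = 3
16^11 mod 13 = 9
16^12 mod 13 = 1
16^13 mod 13 = 3
16^14 mod 13 = 9
16^15 mod 13 = 1


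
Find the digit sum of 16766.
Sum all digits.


1 + 6 + 7 + 6 + 6 = 26


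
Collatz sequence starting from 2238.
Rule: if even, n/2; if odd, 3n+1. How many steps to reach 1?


2238 → 1119 → 3358 → 1679 → 5038 → 2519 → 7558 → 3779 → 11338 → 5669 → 17008 → 8504 → 4252 → 2126 → 1063 → 3190 → 1595 → 4786 → 2393 → 7180 → 3590 → 1795 → 5386 → 2693 → 8080 → 4040 → 2020 → 1010 → 505 → 1516 → 758 → 379 → 1138 → 569 → 1708 → 854 → 427 → 1282 → 641 → 1924 → 962 → 481 → 1444 → 722 → 361 → 1084 → 542 → 271 → 814 → 407 → 1222 → 611 → 1834 → 917 → 2752 → 1376 → 688 → 344 → 172 → 86 → 43 → 130 → 65 → 196 → 98 → 49 → 148 → 74 → 37 → 112 → 56 → 28 → 14 → 7 → 22 → 11 → 34 → 17 → 52 → 26 → 13 → 40 → 20 → 10 → 5 → 16 → 8 → 4 → 2 → 1
Total steps = 89

89 steps


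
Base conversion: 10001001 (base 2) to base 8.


10001001 (base 2) = 137 (decimal)
137 (decimal) = 211 (base 8)


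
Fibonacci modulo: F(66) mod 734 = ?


F(k) mod 734 for k=1..66:
1, 1, 2, 3, 5, 8, 13, 21, 34, 55, 89, 144, 233, 377, 610, 253, 129, 382, 511, 159, 670, 95, 31, 126, 157, 283, 440, 723, 429, 418, 113, 531, 644, 441, 351, 58, 409, 467, 142, 609, 17, 626, 643, 535, 444, 245, 689, 200, 155, 355, 510, 131, 641, 38, 679, 717, 662, 645, 573, 484, 323, 73, 396, 469, 131, 600
F(66) mod 734 = 600


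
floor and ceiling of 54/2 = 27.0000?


54/2 = 27.0000
floor = 27
ceil = 27

floor = 27, ceil = 27


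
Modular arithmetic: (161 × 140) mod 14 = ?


161 × 140 = 22540
22540 mod 14 = 0


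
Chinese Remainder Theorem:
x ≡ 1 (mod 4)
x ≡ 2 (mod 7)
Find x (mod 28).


M = 4*7 = 28
M1 = M/4 = 7, M2 = M/7 = 4
M1^(-1) mod 4 = 3, M2^(-1) mod 7 = 2
x = 1*7*3 + 2*4*2 = 37
37 mod 28 = 9
Check: 9 mod 4 = 1 ✓, 9 mod 7 = 2 ✓

x ≡ 9 (mod 28)


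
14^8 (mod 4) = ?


14^1 mod 4 = 2
14^2 mod 4 = 0
14^3 mod 4 = 0
14^4 mod 4 = 0
14^5 mod 4 = 0
14^6 mod 4 = 0
14^7 mod 4 = 0
14^8 mod 4 = 0


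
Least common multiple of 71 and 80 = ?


GCD(71, 80) = 1
LCM = 71*80/1 = 5680/1 = 5680

LCM = 5680


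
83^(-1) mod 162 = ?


Use the extended Euclidean algorithm on (162, 83); each row r = 162*s + 83*t:
r=162, s=1, t=0
r=83, s=0, t=1
q=1: r=79, s=1, t=-1   [162*(1) + 83*(-1) = 79]
q=1: r=4, s=-1, t=2   [162*(-1) + 83*(2) = 4]
q=19: r=3, s=20, t=-39   [162*(20) + 83*(-39) = 3]
q=1: r=1, s=-21, t=41   [162*(-21) + 83*(41) = 1]
q=3: r=0, s=83, t=-162   [162*(83) + 83*(-162) = 0]
GCD = 1 with t = 41, so 83*(41) ≡ 1 (mod 162)
Inverse = 41 mod 162 = 41
Check: 83 * 41 = 3403 ≡ 1 (mod 162)

83^(-1) ≡ 41 (mod 162)


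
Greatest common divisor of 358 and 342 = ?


358 = 1 * 342 + 16
342 = 21 * 16 + 6
16 = 2 * 6 + 4
6 = 1 * 4 + 2
4 = 2 * 2 + 0
GCD = 2


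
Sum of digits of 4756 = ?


4 + 7 + 5 + 6 = 22


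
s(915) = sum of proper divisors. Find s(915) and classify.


Proper divisors: 1, 3, 5, 15, 61, 183, 305
Sum = 1 + 3 + 5 + 15 + 61 + 183 + 305 = 573
573 < 915 → deficient

s(915) = 573 (deficient)


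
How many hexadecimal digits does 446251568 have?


446251568 in base 16 = 1A994230
Number of digits = 8

8 digits (base 16)


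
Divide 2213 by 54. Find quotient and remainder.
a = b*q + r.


2213 = 54 * 40 + 53
Check: 2160 + 53 = 2213

q = 40, r = 53


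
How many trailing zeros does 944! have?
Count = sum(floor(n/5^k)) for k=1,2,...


floor(944/5) = 188
floor(944/25) = 37
floor(944/125) = 7
floor(944/625) = 1
Total = 233

233 trailing zeros


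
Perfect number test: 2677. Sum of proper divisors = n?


Proper divisors of 2677: 1
Sum = 1 = 1

No, 2677 is not perfect (1 ≠ 2677)


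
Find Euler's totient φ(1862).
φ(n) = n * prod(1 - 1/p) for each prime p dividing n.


1862 = 2 × 7^2 × 19
Prime factors: 2, 7, 19
φ(1862) = 1862 × (1-1/2) × (1-1/7) × (1-1/19)
= 1862 × 1/2 × 6/7 × 18/19 = 756

φ(1862) = 756


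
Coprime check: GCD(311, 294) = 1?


Euclidean algorithm:
311 = 1 * 294 + 17
294 = 17 * 17 + 5
17 = 3 * 5 + 2
5 = 2 * 2 + 1
2 = 2 * 1 + 0
GCD(311, 294) = 1

Yes, coprime (GCD = 1)


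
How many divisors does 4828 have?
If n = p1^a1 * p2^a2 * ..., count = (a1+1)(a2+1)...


4828 = 2^2 × 17^1 × 71^1
d(4828) = (2+1) × (1+1) × (1+1) = 12

12 divisors


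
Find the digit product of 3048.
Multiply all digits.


3 × 0 × 4 × 8 = 0


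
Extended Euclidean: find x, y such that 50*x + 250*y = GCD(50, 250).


Tabular extended Euclidean (each row: r = 50*s + 250*t):
r=50, s=1, t=0
r=250, s=0, t=1
q=0: r=50, s=1, t=0   [50*(1) + 250*(0) = 50]
q=5: r=0, s=-5, t=1   [50*(-5) + 250*(1) = 0]
GCD = 50; from the row with r=50: x=1, y=0
Check: 50*(1) + 250*(0) = 50 + 0 = 50

GCD = 50, x = 1, y = 0


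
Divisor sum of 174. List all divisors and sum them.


Divisors of 174: 1, 2, 3, 6, 29, 58, 87, 174
Sum = 1 + 2 + 3 + 6 + 29 + 58 + 87 + 174 = 360

σ(174) = 360


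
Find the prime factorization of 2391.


2391 / 3 = 797
797 / 797 = 1
2391 = 3 × 797


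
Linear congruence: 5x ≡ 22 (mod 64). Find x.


GCD(5, 64) = 1, unique solution
a^(-1) mod 64 = 13
x = 13 * 22 mod 64 = 30

x ≡ 30 (mod 64)


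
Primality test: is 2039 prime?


Check divisors up to sqrt(2039) = 45.1553
No divisors found.
2039 is prime.

Yes, 2039 is prime


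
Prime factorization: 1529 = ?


1529 / 11 = 139
139 / 139 = 1
1529 = 11 × 139


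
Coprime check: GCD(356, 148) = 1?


Euclidean algorithm:
356 = 2 * 148 + 60
148 = 2 * 60 + 28
60 = 2 * 28 + 4
28 = 7 * 4 + 0
GCD(356, 148) = 4

No, not coprime (GCD = 4)


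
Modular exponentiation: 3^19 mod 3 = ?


3^1 mod 3 = 0
3^2 mod 3 = 0
3^3 mod 3 = 0
3^4 mod 3 = 0
3^5 mod 3 = 0
3^6 mod 3 = 0
3^7 mod 3 = 0
3^8 mod 3 = 0
3^9 mod 3 = 0
3^10 mod 3 = 0
3^11 mod 3 = 0
3^12 mod 3 = 0
3^13 mod 3 = 0
3^14 mod 3 = 0
3^15 mod 3 = 0
3^16 mod 3 = 0
3^17 mod 3 = 0
3^18 mod 3 = 0
3^19 mod 3 = 0


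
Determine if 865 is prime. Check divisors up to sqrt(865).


865 / 5 = 173 (exact division)
865 is NOT prime.

No, 865 is not prime


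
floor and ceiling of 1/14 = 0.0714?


1/14 = 0.0714
floor = 0
ceil = 1

floor = 0, ceil = 1


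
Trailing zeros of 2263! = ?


floor(2263/5) = 452
floor(2263/25) = 90
floor(2263/125) = 18
floor(2263/625) = 3
Total = 563

563 trailing zeros


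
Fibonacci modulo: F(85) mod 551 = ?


F(k) mod 551 for k=1..85:
1, 1, 2, 3, 5, 8, 13, 21, 34, 55, 89, 144, 233, 377, 59, 436, 495, 380, 324, 153, 477, 79, 5, 84, 89, 173, 262, 435, 146, 30, 176, 206, 382, 37, 419, 456, 324, 229, 2, 231, 233, 464, 146, 59, 205, 264, 469, 182, 100, 282, 382, 113, 495, 57, 1, 58, 59, 117, 176, 293, 469, 211, 129, 340, 469, 258, 176, 434, 59, 493, 1, 494, 495, 438, 382, 269, 100, 369, 469, 287, 205, 492, 146, 87, 233
F(85) mod 551 = 233


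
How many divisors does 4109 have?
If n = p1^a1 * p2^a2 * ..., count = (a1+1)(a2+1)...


4109 = 7^1 × 587^1
d(4109) = (1+1) × (1+1) = 4

4 divisors


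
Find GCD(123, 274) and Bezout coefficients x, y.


Tabular extended Euclidean (each row: r = 123*s + 274*t):
r=123, s=1, t=0
r=274, s=0, t=1
q=0: r=123, s=1, t=0   [123*(1) + 274*(0) = 123]
q=2: r=28, s=-2, t=1   [123*(-2) + 274*(1) = 28]
q=4: r=11, s=9, t=-4   [123*(9) + 274*(-4) = 11]
q=2: r=6, s=-20, t=9   [123*(-20) + 274*(9) = 6]
q=1: r=5, s=29, t=-13   [123*(29) + 274*(-13) = 5]
q=1: r=1, s=-49, t=22   [123*(-49) + 274*(22) = 1]
q=5: r=0, s=274, t=-123   [123*(274) + 274*(-123) = 0]
GCD = 1; from the row with r=1: x=-49, y=22
Check: 123*(-49) + 274*(22) = -6027 + 6028 = 1

GCD = 1, x = -49, y = 22


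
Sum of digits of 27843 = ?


2 + 7 + 8 + 4 + 3 = 24


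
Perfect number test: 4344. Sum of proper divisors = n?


Proper divisors of 4344: 1, 2, 3, 4, 6, 8, 12, 24, 181, 362, 543, 724, 1086, 1448, 2172
Sum = 1 + 2 + 3 + 4 + 6 + 8 + 12 + 24 + 181 + 362 + 543 + 724 + 1086 + 1448 + 2172 = 6576

No, 4344 is not perfect (6576 ≠ 4344)


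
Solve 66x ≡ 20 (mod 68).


GCD(66, 68) = 2 divides 20
Divide: 33x ≡ 10 (mod 34)
x ≡ 24 (mod 34)


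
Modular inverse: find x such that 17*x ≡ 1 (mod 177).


Use the extended Euclidean algorithm on (177, 17); each row r = 177*s + 17*t:
r=177, s=1, t=0
r=17, s=0, t=1
q=10: r=7, s=1, t=-10   [177*(1) + 17*(-10) = 7]
q=2: r=3, s=-2, t=21   [177*(-2) + 17*(21) = 3]
q=2: r=1, s=5, t=-52   [177*(5) + 17*(-52) = 1]
q=3: r=0, s=-17, t=177   [177*(-17) + 17*(177) = 0]
GCD = 1 with t = -52, so 17*(-52) ≡ 1 (mod 177)
Inverse = -52 mod 177 = 125
Check: 17 * 125 = 2125 ≡ 1 (mod 177)

17^(-1) ≡ 125 (mod 177)


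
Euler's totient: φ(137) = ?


137 = 137
Prime factors: 137
φ(137) = 137 × (1-1/137)
= 137 × 136/137 = 136

φ(137) = 136


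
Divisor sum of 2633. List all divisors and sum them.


Divisors of 2633: 1, 2633
Sum = 1 + 2633 = 2634

σ(2633) = 2634


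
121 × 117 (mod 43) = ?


121 × 117 = 14157
14157 mod 43 = 10


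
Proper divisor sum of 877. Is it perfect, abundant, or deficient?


Proper divisors: 1
Sum = 1 = 1
1 < 877 → deficient

s(877) = 1 (deficient)


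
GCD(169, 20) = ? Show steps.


169 = 8 * 20 + 9
20 = 2 * 9 + 2
9 = 4 * 2 + 1
2 = 2 * 1 + 0
GCD = 1


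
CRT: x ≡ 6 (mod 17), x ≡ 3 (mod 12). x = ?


M = 17*12 = 204
M1 = M/17 = 12, M2 = M/12 = 17
M1^(-1) mod 17 = 10, M2^(-1) mod 12 = 5
x = 6*12*10 + 3*17*5 = 975
975 mod 204 = 159
Check: 159 mod 17 = 6 ✓, 159 mod 12 = 3 ✓

x ≡ 159 (mod 204)


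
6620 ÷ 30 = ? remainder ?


6620 = 30 * 220 + 20
Check: 6600 + 20 = 6620

q = 220, r = 20


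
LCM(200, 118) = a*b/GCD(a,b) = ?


GCD(200, 118) = 2
LCM = 200*118/2 = 23600/2 = 11800

LCM = 11800


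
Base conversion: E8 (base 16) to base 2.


E8 (base 16) = 232 (decimal)
232 (decimal) = 11101000 (base 2)


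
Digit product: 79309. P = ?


7 × 9 × 3 × 0 × 9 = 0


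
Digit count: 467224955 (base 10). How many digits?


467224955 has 9 digits in base 10
floor(log10(467224955)) + 1 = floor(8.6695) + 1 = 9

9 digits (base 10)


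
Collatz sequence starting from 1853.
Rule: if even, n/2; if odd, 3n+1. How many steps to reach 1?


1853 → 5560 → 2780 → 1390 → 695 → 2086 → 1043 → 3130 → 1565 → 4696 → 2348 → 1174 → 587 → 1762 → 881 → 2644 → 1322 → 661 → 1984 → 992 → 496 → 248 → 124 → 62 → 31 → 94 → 47 → 142 → 71 → 214 → 107 → 322 → 161 → 484 → 242 → 121 → 364 → 182 → 91 → 274 → 137 → 412 → 206 → 103 → 310 → 155 → 466 → 233 → 700 → 350 → 175 → 526 → 263 → 790 → 395 → 1186 → 593 → 1780 → 890 → 445 → 1336 → 668 → 334 → 167 → 502 → 251 → 754 → 377 → 1132 → 566 → 283 → 850 → 425 → 1276 → 638 → 319 → 958 → 479 → 1438 → 719 → 2158 → 1079 → 3238 → 1619 → 4858 → 2429 → 7288 → 3644 → 1822 → 911 → 2734 → 1367 → 4102 → 2051 → 6154 → 3077 → 9232 → 4616 → 2308 → 1154 → 577 → 1732 → 866 → 433 → 1300 → 650 → 325 → 976 → 488 → 244 → 122 → 61 → 184 → 92 → 46 → 23 → 70 → 35 → 106 → 53 → 160 → 80 → 40 → 20 → 10 → 5 → 16 → 8 → 4 → 2 → 1
Total steps = 130

130 steps


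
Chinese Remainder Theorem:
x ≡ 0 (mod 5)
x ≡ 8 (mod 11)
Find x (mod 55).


M = 5*11 = 55
M1 = M/5 = 11, M2 = M/11 = 5
M1^(-1) mod 5 = 1, M2^(-1) mod 11 = 9
x = 0*11*1 + 8*5*9 = 360
360 mod 55 = 30
Check: 30 mod 5 = 0 ✓, 30 mod 11 = 8 ✓

x ≡ 30 (mod 55)


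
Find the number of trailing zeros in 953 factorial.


floor(953/5) = 190
floor(953/25) = 38
floor(953/125) = 7
floor(953/625) = 1
Total = 236

236 trailing zeros


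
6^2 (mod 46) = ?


6^1 mod 46 = 6
6^2 mod 46 = 36


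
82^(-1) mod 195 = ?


Use the extended Euclidean algorithm on (195, 82); each row r = 195*s + 82*t:
r=195, s=1, t=0
r=82, s=0, t=1
q=2: r=31, s=1, t=-2   [195*(1) + 82*(-2) = 31]
q=2: r=20, s=-2, t=5   [195*(-2) + 82*(5) = 20]
q=1: r=11, s=3, t=-7   [195*(3) + 82*(-7) = 11]
q=1: r=9, s=-5, t=12   [195*(-5) + 82*(12) = 9]
q=1: r=2, s=8, t=-19   [195*(8) + 82*(-19) = 2]
q=4: r=1, s=-37, t=88   [195*(-37) + 82*(88) = 1]
q=2: r=0, s=82, t=-195   [195*(82) + 82*(-195) = 0]
GCD = 1 with t = 88, so 82*(88) ≡ 1 (mod 195)
Inverse = 88 mod 195 = 88
Check: 82 * 88 = 7216 ≡ 1 (mod 195)

82^(-1) ≡ 88 (mod 195)


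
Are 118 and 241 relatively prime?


Euclidean algorithm:
241 = 2 * 118 + 5
118 = 23 * 5 + 3
5 = 1 * 3 + 2
3 = 1 * 2 + 1
2 = 2 * 1 + 0
GCD(118, 241) = 1

Yes, coprime (GCD = 1)


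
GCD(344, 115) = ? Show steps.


344 = 2 * 115 + 114
115 = 1 * 114 + 1
114 = 114 * 1 + 0
GCD = 1


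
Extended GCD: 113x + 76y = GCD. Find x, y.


Tabular extended Euclidean (each row: r = 113*s + 76*t):
r=113, s=1, t=0
r=76, s=0, t=1
q=1: r=37, s=1, t=-1   [113*(1) + 76*(-1) = 37]
q=2: r=2, s=-2, t=3   [113*(-2) + 76*(3) = 2]
q=18: r=1, s=37, t=-55   [113*(37) + 76*(-55) = 1]
q=2: r=0, s=-76, t=113   [113*(-76) + 76*(113) = 0]
GCD = 1; from the row with r=1: x=37, y=-55
Check: 113*(37) + 76*(-55) = 4181 - 4180 = 1

GCD = 1, x = 37, y = -55


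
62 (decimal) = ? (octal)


62 (base 10) = 62 (decimal)
62 (decimal) = 76 (base 8)


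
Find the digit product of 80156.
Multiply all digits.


8 × 0 × 1 × 5 × 6 = 0


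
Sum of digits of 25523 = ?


2 + 5 + 5 + 2 + 3 = 17


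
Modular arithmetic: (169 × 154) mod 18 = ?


169 × 154 = 26026
26026 mod 18 = 16


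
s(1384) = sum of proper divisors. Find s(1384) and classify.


Proper divisors: 1, 2, 4, 8, 173, 346, 692
Sum = 1 + 2 + 4 + 8 + 173 + 346 + 692 = 1226
1226 < 1384 → deficient

s(1384) = 1226 (deficient)


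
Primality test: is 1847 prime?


Check divisors up to sqrt(1847) = 42.9767
No divisors found.
1847 is prime.

Yes, 1847 is prime


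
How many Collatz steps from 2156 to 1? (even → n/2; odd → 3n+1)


2156 → 1078 → 539 → 1618 → 809 → 2428 → 1214 → 607 → 1822 → 911 → 2734 → 1367 → 4102 → 2051 → 6154 → 3077 → 9232 → 4616 → 2308 → 1154 → 577 → 1732 → 866 → 433 → 1300 → 650 → 325 → 976 → 488 → 244 → 122 → 61 → 184 → 92 → 46 → 23 → 70 → 35 → 106 → 53 → 160 → 80 → 40 → 20 → 10 → 5 → 16 → 8 → 4 → 2 → 1
Total steps = 50

50 steps


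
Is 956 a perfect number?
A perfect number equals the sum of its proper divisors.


Proper divisors of 956: 1, 2, 4, 239, 478
Sum = 1 + 2 + 4 + 239 + 478 = 724

No, 956 is not perfect (724 ≠ 956)


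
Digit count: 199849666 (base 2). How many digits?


199849666 in base 2 = 1011111010010111011011000010
Number of digits = 28

28 digits (base 2)


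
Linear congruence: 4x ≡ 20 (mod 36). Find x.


GCD(4, 36) = 4 divides 20
Divide: 1x ≡ 5 (mod 9)
x ≡ 5 (mod 9)


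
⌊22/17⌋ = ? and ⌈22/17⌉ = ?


22/17 = 1.2941
floor = 1
ceil = 2

floor = 1, ceil = 2


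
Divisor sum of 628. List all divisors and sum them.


Divisors of 628: 1, 2, 4, 157, 314, 628
Sum = 1 + 2 + 4 + 157 + 314 + 628 = 1106

σ(628) = 1106


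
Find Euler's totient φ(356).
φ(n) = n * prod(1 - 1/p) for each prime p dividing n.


356 = 2^2 × 89
Prime factors: 2, 89
φ(356) = 356 × (1-1/2) × (1-1/89)
= 356 × 1/2 × 88/89 = 176

φ(356) = 176


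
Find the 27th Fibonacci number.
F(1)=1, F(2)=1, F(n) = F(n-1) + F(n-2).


Sequence: 1, 1, 2, 3, 5, 8, 13, 21, 34, 55, 89, 144, 233, 377, 610, 987, 1597, 2584, 4181, 6765, 10946, 17711, 28657, 46368, 75025, 121393, 196418
F(27) = 196418


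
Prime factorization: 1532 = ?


1532 / 2 = 766
766 / 2 = 383
383 / 383 = 1
1532 = 2^2 × 383


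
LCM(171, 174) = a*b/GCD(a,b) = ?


GCD(171, 174) = 3
LCM = 171*174/3 = 29754/3 = 9918

LCM = 9918


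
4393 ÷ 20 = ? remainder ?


4393 = 20 * 219 + 13
Check: 4380 + 13 = 4393

q = 219, r = 13


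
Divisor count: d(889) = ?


889 = 7^1 × 127^1
d(889) = (1+1) × (1+1) = 4

4 divisors


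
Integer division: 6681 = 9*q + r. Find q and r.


6681 = 9 * 742 + 3
Check: 6678 + 3 = 6681

q = 742, r = 3


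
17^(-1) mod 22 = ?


Use the extended Euclidean algorithm on (22, 17); each row r = 22*s + 17*t:
r=22, s=1, t=0
r=17, s=0, t=1
q=1: r=5, s=1, t=-1   [22*(1) + 17*(-1) = 5]
q=3: r=2, s=-3, t=4   [22*(-3) + 17*(4) = 2]
q=2: r=1, s=7, t=-9   [22*(7) + 17*(-9) = 1]
q=2: r=0, s=-17, t=22   [22*(-17) + 17*(22) = 0]
GCD = 1 with t = -9, so 17*(-9) ≡ 1 (mod 22)
Inverse = -9 mod 22 = 13
Check: 17 * 13 = 221 ≡ 1 (mod 22)

17^(-1) ≡ 13 (mod 22)


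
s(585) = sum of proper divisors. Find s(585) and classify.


Proper divisors: 1, 3, 5, 9, 13, 15, 39, 45, 65, 117, 195
Sum = 1 + 3 + 5 + 9 + 13 + 15 + 39 + 45 + 65 + 117 + 195 = 507
507 < 585 → deficient

s(585) = 507 (deficient)


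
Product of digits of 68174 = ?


6 × 8 × 1 × 7 × 4 = 1344


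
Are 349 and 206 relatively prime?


Euclidean algorithm:
349 = 1 * 206 + 143
206 = 1 * 143 + 63
143 = 2 * 63 + 17
63 = 3 * 17 + 12
17 = 1 * 12 + 5
12 = 2 * 5 + 2
5 = 2 * 2 + 1
2 = 2 * 1 + 0
GCD(349, 206) = 1

Yes, coprime (GCD = 1)


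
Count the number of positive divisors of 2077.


2077 = 31^1 × 67^1
d(2077) = (1+1) × (1+1) = 4

4 divisors


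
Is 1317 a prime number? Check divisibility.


1317 / 3 = 439 (exact division)
1317 is NOT prime.

No, 1317 is not prime


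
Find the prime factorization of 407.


407 / 11 = 37
37 / 37 = 1
407 = 11 × 37
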